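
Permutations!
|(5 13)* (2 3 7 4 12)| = 10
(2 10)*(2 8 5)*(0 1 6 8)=[1, 6, 10, 3, 4, 2, 8, 7, 5, 9, 0]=(0 1 6 8 5 2 10)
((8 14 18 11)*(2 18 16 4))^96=(2 16 8 18 4 14 11)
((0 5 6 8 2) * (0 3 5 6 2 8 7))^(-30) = ((8)(0 6 7)(2 3 5))^(-30) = (8)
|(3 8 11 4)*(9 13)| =4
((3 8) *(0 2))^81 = ((0 2)(3 8))^81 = (0 2)(3 8)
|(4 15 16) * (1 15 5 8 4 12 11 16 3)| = 3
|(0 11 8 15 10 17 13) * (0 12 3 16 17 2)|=30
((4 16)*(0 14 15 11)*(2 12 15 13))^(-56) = ((0 14 13 2 12 15 11)(4 16))^(-56) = (16)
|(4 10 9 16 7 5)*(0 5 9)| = |(0 5 4 10)(7 9 16)| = 12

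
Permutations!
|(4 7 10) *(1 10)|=4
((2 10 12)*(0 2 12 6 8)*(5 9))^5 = (12)(5 9)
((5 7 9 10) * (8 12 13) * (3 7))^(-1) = (3 5 10 9 7)(8 13 12)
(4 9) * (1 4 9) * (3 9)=(1 4)(3 9)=[0, 4, 2, 9, 1, 5, 6, 7, 8, 3]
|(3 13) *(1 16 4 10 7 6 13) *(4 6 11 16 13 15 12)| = 24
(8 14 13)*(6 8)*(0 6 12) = (0 6 8 14 13 12) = [6, 1, 2, 3, 4, 5, 8, 7, 14, 9, 10, 11, 0, 12, 13]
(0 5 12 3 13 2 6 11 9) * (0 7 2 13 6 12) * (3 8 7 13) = (0 5)(2 12 8 7)(3 6 11 9 13) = [5, 1, 12, 6, 4, 0, 11, 2, 7, 13, 10, 9, 8, 3]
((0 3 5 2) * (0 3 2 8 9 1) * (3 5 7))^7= (0 2 5 8 9 1)(3 7)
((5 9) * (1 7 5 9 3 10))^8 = ((1 7 5 3 10))^8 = (1 3 7 10 5)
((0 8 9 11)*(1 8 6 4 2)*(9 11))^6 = ((0 6 4 2 1 8 11))^6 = (0 11 8 1 2 4 6)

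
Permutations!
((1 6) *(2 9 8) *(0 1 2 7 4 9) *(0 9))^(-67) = ((0 1 6 2 9 8 7 4))^(-67) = (0 8 6 4 9 1 7 2)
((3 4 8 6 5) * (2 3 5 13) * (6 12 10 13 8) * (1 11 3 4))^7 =(13)(1 11 3)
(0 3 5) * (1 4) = [3, 4, 2, 5, 1, 0] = (0 3 5)(1 4)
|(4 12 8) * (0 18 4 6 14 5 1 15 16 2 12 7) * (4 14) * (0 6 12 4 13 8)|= 14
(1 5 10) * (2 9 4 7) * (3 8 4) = (1 5 10)(2 9 3 8 4 7) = [0, 5, 9, 8, 7, 10, 6, 2, 4, 3, 1]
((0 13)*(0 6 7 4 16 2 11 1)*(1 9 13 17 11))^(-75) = (0 11 13 7 16 1 17 9 6 4 2)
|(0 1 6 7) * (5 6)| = 5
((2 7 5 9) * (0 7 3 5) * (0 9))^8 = ((0 7 9 2 3 5))^8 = (0 9 3)(2 5 7)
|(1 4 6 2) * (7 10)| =|(1 4 6 2)(7 10)| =4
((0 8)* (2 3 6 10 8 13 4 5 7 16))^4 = (0 7 6 13 16 10 4 2 8 5 3)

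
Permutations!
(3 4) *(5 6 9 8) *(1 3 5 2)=(1 3 4 5 6 9 8 2)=[0, 3, 1, 4, 5, 6, 9, 7, 2, 8]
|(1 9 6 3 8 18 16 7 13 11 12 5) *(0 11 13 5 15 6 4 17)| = |(0 11 12 15 6 3 8 18 16 7 5 1 9 4 17)| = 15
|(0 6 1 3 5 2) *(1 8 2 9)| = 4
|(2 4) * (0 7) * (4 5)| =|(0 7)(2 5 4)| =6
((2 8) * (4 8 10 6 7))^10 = (2 4 6)(7 10 8)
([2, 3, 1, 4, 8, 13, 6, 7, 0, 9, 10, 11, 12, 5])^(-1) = (0 8 4 3 1 2)(5 13)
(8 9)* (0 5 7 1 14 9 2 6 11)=(0 5 7 1 14 9 8 2 6 11)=[5, 14, 6, 3, 4, 7, 11, 1, 2, 8, 10, 0, 12, 13, 9]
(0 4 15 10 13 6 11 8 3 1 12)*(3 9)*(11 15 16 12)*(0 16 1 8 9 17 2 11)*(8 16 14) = (0 4 1)(2 11 9 3 16 12 14 8 17)(6 15 10 13) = [4, 0, 11, 16, 1, 5, 15, 7, 17, 3, 13, 9, 14, 6, 8, 10, 12, 2]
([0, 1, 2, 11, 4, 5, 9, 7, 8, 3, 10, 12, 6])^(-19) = [0, 1, 2, 11, 4, 5, 9, 7, 8, 3, 10, 12, 6]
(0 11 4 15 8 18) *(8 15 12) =(0 11 4 12 8 18) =[11, 1, 2, 3, 12, 5, 6, 7, 18, 9, 10, 4, 8, 13, 14, 15, 16, 17, 0]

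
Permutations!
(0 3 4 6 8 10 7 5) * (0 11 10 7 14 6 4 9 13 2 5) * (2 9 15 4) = [3, 1, 5, 15, 2, 11, 8, 0, 7, 13, 14, 10, 12, 9, 6, 4] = (0 3 15 4 2 5 11 10 14 6 8 7)(9 13)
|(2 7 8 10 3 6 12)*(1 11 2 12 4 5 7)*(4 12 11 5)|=10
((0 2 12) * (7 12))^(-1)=(0 12 7 2)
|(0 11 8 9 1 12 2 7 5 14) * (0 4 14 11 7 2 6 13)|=|(0 7 5 11 8 9 1 12 6 13)(4 14)|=10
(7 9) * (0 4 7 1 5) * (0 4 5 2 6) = (0 5 4 7 9 1 2 6) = [5, 2, 6, 3, 7, 4, 0, 9, 8, 1]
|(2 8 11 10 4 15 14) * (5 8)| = |(2 5 8 11 10 4 15 14)| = 8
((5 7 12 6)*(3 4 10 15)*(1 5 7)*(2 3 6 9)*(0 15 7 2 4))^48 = ((0 15 6 2 3)(1 5)(4 10 7 12 9))^48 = (0 2 15 3 6)(4 12 10 9 7)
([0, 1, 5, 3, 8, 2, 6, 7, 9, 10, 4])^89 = (2 5)(4 8 9 10)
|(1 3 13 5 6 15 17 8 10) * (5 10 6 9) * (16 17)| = |(1 3 13 10)(5 9)(6 15 16 17 8)| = 20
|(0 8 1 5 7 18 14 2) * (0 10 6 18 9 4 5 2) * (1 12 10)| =|(0 8 12 10 6 18 14)(1 2)(4 5 7 9)| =28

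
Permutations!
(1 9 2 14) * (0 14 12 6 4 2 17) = (0 14 1 9 17)(2 12 6 4) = [14, 9, 12, 3, 2, 5, 4, 7, 8, 17, 10, 11, 6, 13, 1, 15, 16, 0]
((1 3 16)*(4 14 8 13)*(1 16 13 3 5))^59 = (16)(1 5)(3 8 14 4 13)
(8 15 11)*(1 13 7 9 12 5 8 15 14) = (1 13 7 9 12 5 8 14)(11 15) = [0, 13, 2, 3, 4, 8, 6, 9, 14, 12, 10, 15, 5, 7, 1, 11]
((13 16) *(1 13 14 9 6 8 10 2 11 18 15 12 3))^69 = (1 3 12 15 18 11 2 10 8 6 9 14 16 13)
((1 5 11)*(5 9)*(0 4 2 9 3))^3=((0 4 2 9 5 11 1 3))^3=(0 9 1 4 5 3 2 11)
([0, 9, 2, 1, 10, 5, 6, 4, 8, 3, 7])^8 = (1 3 9)(4 7 10)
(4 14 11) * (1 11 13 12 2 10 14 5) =[0, 11, 10, 3, 5, 1, 6, 7, 8, 9, 14, 4, 2, 12, 13] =(1 11 4 5)(2 10 14 13 12)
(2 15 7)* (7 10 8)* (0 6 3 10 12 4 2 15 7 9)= (0 6 3 10 8 9)(2 7 15 12 4)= [6, 1, 7, 10, 2, 5, 3, 15, 9, 0, 8, 11, 4, 13, 14, 12]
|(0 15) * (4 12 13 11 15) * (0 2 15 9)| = |(0 4 12 13 11 9)(2 15)| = 6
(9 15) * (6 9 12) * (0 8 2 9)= (0 8 2 9 15 12 6)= [8, 1, 9, 3, 4, 5, 0, 7, 2, 15, 10, 11, 6, 13, 14, 12]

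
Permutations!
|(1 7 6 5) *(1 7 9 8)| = 3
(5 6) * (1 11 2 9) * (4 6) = [0, 11, 9, 3, 6, 4, 5, 7, 8, 1, 10, 2] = (1 11 2 9)(4 6 5)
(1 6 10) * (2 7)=[0, 6, 7, 3, 4, 5, 10, 2, 8, 9, 1]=(1 6 10)(2 7)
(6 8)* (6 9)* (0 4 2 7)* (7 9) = (0 4 2 9 6 8 7) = [4, 1, 9, 3, 2, 5, 8, 0, 7, 6]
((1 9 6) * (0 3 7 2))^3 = ((0 3 7 2)(1 9 6))^3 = (9)(0 2 7 3)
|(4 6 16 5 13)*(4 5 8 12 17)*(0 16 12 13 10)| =12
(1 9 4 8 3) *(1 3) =(1 9 4 8) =[0, 9, 2, 3, 8, 5, 6, 7, 1, 4]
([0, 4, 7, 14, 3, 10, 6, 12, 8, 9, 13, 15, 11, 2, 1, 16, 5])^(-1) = [0, 14, 13, 4, 1, 16, 6, 2, 8, 9, 5, 12, 7, 10, 3, 11, 15]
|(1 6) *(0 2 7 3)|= 4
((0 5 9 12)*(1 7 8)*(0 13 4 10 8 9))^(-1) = (0 5)(1 8 10 4 13 12 9 7)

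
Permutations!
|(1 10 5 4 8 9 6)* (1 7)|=|(1 10 5 4 8 9 6 7)|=8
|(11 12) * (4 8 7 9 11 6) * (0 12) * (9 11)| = 7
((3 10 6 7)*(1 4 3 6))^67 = ((1 4 3 10)(6 7))^67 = (1 10 3 4)(6 7)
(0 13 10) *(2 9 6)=[13, 1, 9, 3, 4, 5, 2, 7, 8, 6, 0, 11, 12, 10]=(0 13 10)(2 9 6)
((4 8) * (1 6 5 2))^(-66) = (8)(1 5)(2 6)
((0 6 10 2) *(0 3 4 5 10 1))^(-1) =((0 6 1)(2 3 4 5 10))^(-1) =(0 1 6)(2 10 5 4 3)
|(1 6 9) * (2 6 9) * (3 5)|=|(1 9)(2 6)(3 5)|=2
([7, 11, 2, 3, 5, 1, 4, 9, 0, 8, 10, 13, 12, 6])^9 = (0 7 9 8)(1 6)(4 11)(5 13)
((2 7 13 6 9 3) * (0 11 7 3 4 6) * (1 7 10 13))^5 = ((0 11 10 13)(1 7)(2 3)(4 6 9))^5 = (0 11 10 13)(1 7)(2 3)(4 9 6)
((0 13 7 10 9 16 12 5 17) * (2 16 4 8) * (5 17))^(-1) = (0 17 12 16 2 8 4 9 10 7 13)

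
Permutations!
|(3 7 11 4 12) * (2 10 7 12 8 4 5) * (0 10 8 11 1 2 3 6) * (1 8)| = 10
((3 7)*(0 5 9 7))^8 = (0 7 5 3 9)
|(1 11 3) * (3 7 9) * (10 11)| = |(1 10 11 7 9 3)| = 6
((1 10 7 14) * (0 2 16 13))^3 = ((0 2 16 13)(1 10 7 14))^3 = (0 13 16 2)(1 14 7 10)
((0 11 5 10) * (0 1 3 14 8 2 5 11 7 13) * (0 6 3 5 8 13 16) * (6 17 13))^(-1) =((0 7 16)(1 5 10)(2 8)(3 14 6)(13 17))^(-1) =(0 16 7)(1 10 5)(2 8)(3 6 14)(13 17)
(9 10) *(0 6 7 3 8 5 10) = (0 6 7 3 8 5 10 9) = [6, 1, 2, 8, 4, 10, 7, 3, 5, 0, 9]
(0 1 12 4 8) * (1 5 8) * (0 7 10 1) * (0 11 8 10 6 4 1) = [5, 12, 2, 3, 11, 10, 4, 6, 7, 9, 0, 8, 1] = (0 5 10)(1 12)(4 11 8 7 6)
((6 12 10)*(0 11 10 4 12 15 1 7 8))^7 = ((0 11 10 6 15 1 7 8)(4 12))^7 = (0 8 7 1 15 6 10 11)(4 12)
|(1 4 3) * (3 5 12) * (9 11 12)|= 7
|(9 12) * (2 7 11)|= 6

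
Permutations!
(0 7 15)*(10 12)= (0 7 15)(10 12)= [7, 1, 2, 3, 4, 5, 6, 15, 8, 9, 12, 11, 10, 13, 14, 0]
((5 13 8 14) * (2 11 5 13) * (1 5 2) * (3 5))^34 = (1 3 5)(8 14 13)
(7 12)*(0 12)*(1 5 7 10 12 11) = (0 11 1 5 7)(10 12) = [11, 5, 2, 3, 4, 7, 6, 0, 8, 9, 12, 1, 10]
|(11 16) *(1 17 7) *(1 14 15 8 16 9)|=|(1 17 7 14 15 8 16 11 9)|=9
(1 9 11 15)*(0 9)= [9, 0, 2, 3, 4, 5, 6, 7, 8, 11, 10, 15, 12, 13, 14, 1]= (0 9 11 15 1)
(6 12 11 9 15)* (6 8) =(6 12 11 9 15 8) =[0, 1, 2, 3, 4, 5, 12, 7, 6, 15, 10, 9, 11, 13, 14, 8]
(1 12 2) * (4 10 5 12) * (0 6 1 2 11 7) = (0 6 1 4 10 5 12 11 7) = [6, 4, 2, 3, 10, 12, 1, 0, 8, 9, 5, 7, 11]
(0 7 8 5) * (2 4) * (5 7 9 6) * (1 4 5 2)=[9, 4, 5, 3, 1, 0, 2, 8, 7, 6]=(0 9 6 2 5)(1 4)(7 8)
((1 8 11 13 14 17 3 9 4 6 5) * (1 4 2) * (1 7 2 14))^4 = ((1 8 11 13)(2 7)(3 9 14 17)(4 6 5))^4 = (17)(4 6 5)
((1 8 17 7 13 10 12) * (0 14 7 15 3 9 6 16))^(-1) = (0 16 6 9 3 15 17 8 1 12 10 13 7 14)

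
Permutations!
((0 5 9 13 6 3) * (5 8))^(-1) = ((0 8 5 9 13 6 3))^(-1) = (0 3 6 13 9 5 8)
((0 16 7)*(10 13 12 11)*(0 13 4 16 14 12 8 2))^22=((0 14 12 11 10 4 16 7 13 8 2))^22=(16)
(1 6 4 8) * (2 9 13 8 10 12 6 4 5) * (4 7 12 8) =[0, 7, 9, 3, 10, 2, 5, 12, 1, 13, 8, 11, 6, 4] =(1 7 12 6 5 2 9 13 4 10 8)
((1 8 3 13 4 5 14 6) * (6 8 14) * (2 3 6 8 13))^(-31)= ((1 14 13 4 5 8 6)(2 3))^(-31)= (1 5 14 8 13 6 4)(2 3)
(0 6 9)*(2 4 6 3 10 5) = (0 3 10 5 2 4 6 9) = [3, 1, 4, 10, 6, 2, 9, 7, 8, 0, 5]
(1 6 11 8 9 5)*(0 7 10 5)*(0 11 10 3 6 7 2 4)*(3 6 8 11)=(11)(0 2 4)(1 7 6 10 5)(3 8 9)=[2, 7, 4, 8, 0, 1, 10, 6, 9, 3, 5, 11]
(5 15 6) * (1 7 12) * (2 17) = (1 7 12)(2 17)(5 15 6) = [0, 7, 17, 3, 4, 15, 5, 12, 8, 9, 10, 11, 1, 13, 14, 6, 16, 2]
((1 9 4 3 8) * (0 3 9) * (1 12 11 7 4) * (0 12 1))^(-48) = (0 7 1)(3 4 12)(8 9 11)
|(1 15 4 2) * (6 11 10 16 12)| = |(1 15 4 2)(6 11 10 16 12)| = 20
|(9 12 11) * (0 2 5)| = 3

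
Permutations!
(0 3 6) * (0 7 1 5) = [3, 5, 2, 6, 4, 0, 7, 1] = (0 3 6 7 1 5)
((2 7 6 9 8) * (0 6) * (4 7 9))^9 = ((0 6 4 7)(2 9 8))^9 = (9)(0 6 4 7)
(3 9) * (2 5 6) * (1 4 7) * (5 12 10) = (1 4 7)(2 12 10 5 6)(3 9) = [0, 4, 12, 9, 7, 6, 2, 1, 8, 3, 5, 11, 10]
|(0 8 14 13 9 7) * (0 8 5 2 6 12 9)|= |(0 5 2 6 12 9 7 8 14 13)|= 10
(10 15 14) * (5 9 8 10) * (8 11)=[0, 1, 2, 3, 4, 9, 6, 7, 10, 11, 15, 8, 12, 13, 5, 14]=(5 9 11 8 10 15 14)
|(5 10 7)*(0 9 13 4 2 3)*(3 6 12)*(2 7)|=11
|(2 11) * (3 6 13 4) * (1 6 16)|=6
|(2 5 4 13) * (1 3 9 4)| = 7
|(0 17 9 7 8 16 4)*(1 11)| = 14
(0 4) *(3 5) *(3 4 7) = [7, 1, 2, 5, 0, 4, 6, 3] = (0 7 3 5 4)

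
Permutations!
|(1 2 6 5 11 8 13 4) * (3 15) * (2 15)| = 10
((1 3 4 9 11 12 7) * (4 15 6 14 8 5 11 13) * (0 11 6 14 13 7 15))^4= ((0 11 12 15 14 8 5 6 13 4 9 7 1 3))^4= (0 14 13 1 12 5 9)(3 15 6 7 11 8 4)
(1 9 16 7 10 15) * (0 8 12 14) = (0 8 12 14)(1 9 16 7 10 15) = [8, 9, 2, 3, 4, 5, 6, 10, 12, 16, 15, 11, 14, 13, 0, 1, 7]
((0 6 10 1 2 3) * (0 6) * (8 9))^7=((1 2 3 6 10)(8 9))^7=(1 3 10 2 6)(8 9)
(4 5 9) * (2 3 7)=[0, 1, 3, 7, 5, 9, 6, 2, 8, 4]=(2 3 7)(4 5 9)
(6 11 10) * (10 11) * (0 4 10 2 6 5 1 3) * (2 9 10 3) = (11)(0 4 3)(1 2 6 9 10 5) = [4, 2, 6, 0, 3, 1, 9, 7, 8, 10, 5, 11]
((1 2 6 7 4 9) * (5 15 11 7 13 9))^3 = (1 13 2 9 6)(4 11 5 7 15)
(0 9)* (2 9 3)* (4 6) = (0 3 2 9)(4 6) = [3, 1, 9, 2, 6, 5, 4, 7, 8, 0]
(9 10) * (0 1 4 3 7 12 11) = [1, 4, 2, 7, 3, 5, 6, 12, 8, 10, 9, 0, 11] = (0 1 4 3 7 12 11)(9 10)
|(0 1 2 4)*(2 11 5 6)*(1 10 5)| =|(0 10 5 6 2 4)(1 11)| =6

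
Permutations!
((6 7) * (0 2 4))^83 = ((0 2 4)(6 7))^83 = (0 4 2)(6 7)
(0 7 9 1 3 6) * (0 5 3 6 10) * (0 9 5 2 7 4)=(0 4)(1 6 2 7 5 3 10 9)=[4, 6, 7, 10, 0, 3, 2, 5, 8, 1, 9]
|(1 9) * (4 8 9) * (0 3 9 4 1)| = 6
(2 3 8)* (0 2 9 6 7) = (0 2 3 8 9 6 7) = [2, 1, 3, 8, 4, 5, 7, 0, 9, 6]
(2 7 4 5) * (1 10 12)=[0, 10, 7, 3, 5, 2, 6, 4, 8, 9, 12, 11, 1]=(1 10 12)(2 7 4 5)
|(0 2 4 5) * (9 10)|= 4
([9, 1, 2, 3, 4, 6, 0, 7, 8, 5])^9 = (0 9 5 6)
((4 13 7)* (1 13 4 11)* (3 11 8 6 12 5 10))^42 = (1 7 6 5 3)(8 12 10 11 13)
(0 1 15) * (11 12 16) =(0 1 15)(11 12 16) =[1, 15, 2, 3, 4, 5, 6, 7, 8, 9, 10, 12, 16, 13, 14, 0, 11]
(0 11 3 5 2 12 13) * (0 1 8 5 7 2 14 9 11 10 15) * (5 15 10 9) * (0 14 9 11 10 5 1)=[11, 8, 12, 7, 4, 9, 6, 2, 15, 10, 5, 3, 13, 0, 1, 14]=(0 11 3 7 2 12 13)(1 8 15 14)(5 9 10)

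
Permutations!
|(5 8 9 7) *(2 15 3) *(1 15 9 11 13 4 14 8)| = |(1 15 3 2 9 7 5)(4 14 8 11 13)| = 35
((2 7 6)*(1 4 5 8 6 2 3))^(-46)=((1 4 5 8 6 3)(2 7))^(-46)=(1 5 6)(3 4 8)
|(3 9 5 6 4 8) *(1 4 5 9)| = |(9)(1 4 8 3)(5 6)| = 4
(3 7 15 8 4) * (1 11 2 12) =(1 11 2 12)(3 7 15 8 4) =[0, 11, 12, 7, 3, 5, 6, 15, 4, 9, 10, 2, 1, 13, 14, 8]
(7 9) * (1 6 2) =(1 6 2)(7 9) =[0, 6, 1, 3, 4, 5, 2, 9, 8, 7]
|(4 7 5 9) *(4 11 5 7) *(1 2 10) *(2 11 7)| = |(1 11 5 9 7 2 10)| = 7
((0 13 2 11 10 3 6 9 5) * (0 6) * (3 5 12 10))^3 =((0 13 2 11 3)(5 6 9 12 10))^3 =(0 11 13 3 2)(5 12 6 10 9)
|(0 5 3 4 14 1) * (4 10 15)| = 8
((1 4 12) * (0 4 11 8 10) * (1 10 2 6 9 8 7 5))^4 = (12)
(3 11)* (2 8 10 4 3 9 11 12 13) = (2 8 10 4 3 12 13)(9 11) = [0, 1, 8, 12, 3, 5, 6, 7, 10, 11, 4, 9, 13, 2]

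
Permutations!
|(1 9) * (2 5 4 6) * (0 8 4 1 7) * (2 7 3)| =|(0 8 4 6 7)(1 9 3 2 5)| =5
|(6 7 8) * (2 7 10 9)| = |(2 7 8 6 10 9)| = 6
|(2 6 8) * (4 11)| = 6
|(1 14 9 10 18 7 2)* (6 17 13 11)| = 28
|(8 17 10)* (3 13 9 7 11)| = |(3 13 9 7 11)(8 17 10)| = 15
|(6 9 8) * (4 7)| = |(4 7)(6 9 8)| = 6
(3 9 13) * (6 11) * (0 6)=[6, 1, 2, 9, 4, 5, 11, 7, 8, 13, 10, 0, 12, 3]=(0 6 11)(3 9 13)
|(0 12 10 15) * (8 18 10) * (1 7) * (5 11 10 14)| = |(0 12 8 18 14 5 11 10 15)(1 7)| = 18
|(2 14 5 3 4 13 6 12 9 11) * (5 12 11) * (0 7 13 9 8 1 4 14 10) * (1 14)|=105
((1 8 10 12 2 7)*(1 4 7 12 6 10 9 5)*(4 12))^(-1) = ((1 8 9 5)(2 4 7 12)(6 10))^(-1) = (1 5 9 8)(2 12 7 4)(6 10)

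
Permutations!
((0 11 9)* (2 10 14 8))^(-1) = ((0 11 9)(2 10 14 8))^(-1) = (0 9 11)(2 8 14 10)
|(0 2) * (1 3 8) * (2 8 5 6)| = 7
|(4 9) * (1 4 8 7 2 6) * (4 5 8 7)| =8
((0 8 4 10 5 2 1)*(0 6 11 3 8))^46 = ((1 6 11 3 8 4 10 5 2))^46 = (1 6 11 3 8 4 10 5 2)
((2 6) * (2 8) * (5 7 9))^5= (2 8 6)(5 9 7)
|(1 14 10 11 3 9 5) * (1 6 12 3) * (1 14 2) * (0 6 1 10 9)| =28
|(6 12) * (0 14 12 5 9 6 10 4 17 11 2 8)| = 9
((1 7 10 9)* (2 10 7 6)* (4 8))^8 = (1 10 6 9 2)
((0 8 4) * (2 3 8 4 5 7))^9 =((0 4)(2 3 8 5 7))^9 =(0 4)(2 7 5 8 3)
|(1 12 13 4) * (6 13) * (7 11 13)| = |(1 12 6 7 11 13 4)| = 7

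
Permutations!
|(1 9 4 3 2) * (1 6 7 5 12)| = |(1 9 4 3 2 6 7 5 12)| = 9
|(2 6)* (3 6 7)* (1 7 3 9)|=|(1 7 9)(2 3 6)|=3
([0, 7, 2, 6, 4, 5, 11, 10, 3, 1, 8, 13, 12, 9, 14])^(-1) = (14)(1 9 13 11 6 3 8 10 7)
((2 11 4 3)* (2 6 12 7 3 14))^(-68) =(14)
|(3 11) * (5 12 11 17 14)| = |(3 17 14 5 12 11)| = 6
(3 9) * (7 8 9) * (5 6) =[0, 1, 2, 7, 4, 6, 5, 8, 9, 3] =(3 7 8 9)(5 6)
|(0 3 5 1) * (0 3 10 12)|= |(0 10 12)(1 3 5)|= 3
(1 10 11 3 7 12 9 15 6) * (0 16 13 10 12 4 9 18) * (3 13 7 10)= (0 16 7 4 9 15 6 1 12 18)(3 10 11 13)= [16, 12, 2, 10, 9, 5, 1, 4, 8, 15, 11, 13, 18, 3, 14, 6, 7, 17, 0]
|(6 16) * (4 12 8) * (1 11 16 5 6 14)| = |(1 11 16 14)(4 12 8)(5 6)| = 12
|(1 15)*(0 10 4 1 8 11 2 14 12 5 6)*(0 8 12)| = 12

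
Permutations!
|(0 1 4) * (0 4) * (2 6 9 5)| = 4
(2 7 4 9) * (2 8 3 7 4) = (2 4 9 8 3 7) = [0, 1, 4, 7, 9, 5, 6, 2, 3, 8]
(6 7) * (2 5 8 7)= (2 5 8 7 6)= [0, 1, 5, 3, 4, 8, 2, 6, 7]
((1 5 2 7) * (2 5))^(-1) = ((1 2 7))^(-1) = (1 7 2)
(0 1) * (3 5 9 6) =[1, 0, 2, 5, 4, 9, 3, 7, 8, 6] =(0 1)(3 5 9 6)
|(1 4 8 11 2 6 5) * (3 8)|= 8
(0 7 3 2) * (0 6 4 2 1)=(0 7 3 1)(2 6 4)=[7, 0, 6, 1, 2, 5, 4, 3]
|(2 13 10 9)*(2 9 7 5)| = 5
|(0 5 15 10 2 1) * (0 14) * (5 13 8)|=9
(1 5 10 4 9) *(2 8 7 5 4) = (1 4 9)(2 8 7 5 10) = [0, 4, 8, 3, 9, 10, 6, 5, 7, 1, 2]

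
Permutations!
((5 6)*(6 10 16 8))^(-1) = (5 6 8 16 10)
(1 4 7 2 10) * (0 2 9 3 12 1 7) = (0 2 10 7 9 3 12 1 4) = [2, 4, 10, 12, 0, 5, 6, 9, 8, 3, 7, 11, 1]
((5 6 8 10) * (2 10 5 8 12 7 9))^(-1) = (2 9 7 12 6 5 8 10)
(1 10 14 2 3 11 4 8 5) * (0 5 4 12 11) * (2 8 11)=(0 5 1 10 14 8 4 11 12 2 3)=[5, 10, 3, 0, 11, 1, 6, 7, 4, 9, 14, 12, 2, 13, 8]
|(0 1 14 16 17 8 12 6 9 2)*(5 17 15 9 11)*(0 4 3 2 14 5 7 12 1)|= 12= |(1 5 17 8)(2 4 3)(6 11 7 12)(9 14 16 15)|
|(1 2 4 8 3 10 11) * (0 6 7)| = |(0 6 7)(1 2 4 8 3 10 11)| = 21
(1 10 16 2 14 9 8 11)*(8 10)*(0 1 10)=(0 1 8 11 10 16 2 14 9)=[1, 8, 14, 3, 4, 5, 6, 7, 11, 0, 16, 10, 12, 13, 9, 15, 2]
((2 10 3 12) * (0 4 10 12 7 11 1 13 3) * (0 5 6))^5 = ((0 4 10 5 6)(1 13 3 7 11)(2 12))^5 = (13)(2 12)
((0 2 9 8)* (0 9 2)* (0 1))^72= ((0 1)(8 9))^72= (9)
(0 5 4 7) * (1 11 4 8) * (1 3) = (0 5 8 3 1 11 4 7) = [5, 11, 2, 1, 7, 8, 6, 0, 3, 9, 10, 4]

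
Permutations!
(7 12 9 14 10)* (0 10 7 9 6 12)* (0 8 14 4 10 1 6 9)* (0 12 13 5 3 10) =(0 1 6 13 5 3 10 12 9 4)(7 8 14) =[1, 6, 2, 10, 0, 3, 13, 8, 14, 4, 12, 11, 9, 5, 7]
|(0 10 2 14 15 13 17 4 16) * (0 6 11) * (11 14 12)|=35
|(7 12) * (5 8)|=|(5 8)(7 12)|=2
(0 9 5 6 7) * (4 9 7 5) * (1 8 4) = (0 7)(1 8 4 9)(5 6) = [7, 8, 2, 3, 9, 6, 5, 0, 4, 1]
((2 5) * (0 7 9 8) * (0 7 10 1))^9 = ((0 10 1)(2 5)(7 9 8))^9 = (10)(2 5)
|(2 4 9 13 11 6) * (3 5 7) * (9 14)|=21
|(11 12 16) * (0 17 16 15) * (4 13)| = |(0 17 16 11 12 15)(4 13)| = 6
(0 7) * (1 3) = (0 7)(1 3) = [7, 3, 2, 1, 4, 5, 6, 0]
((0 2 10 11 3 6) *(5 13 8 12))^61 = (0 2 10 11 3 6)(5 13 8 12)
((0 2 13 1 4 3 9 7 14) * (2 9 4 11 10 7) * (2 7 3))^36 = ((0 9 7 14)(1 11 10 3 4 2 13))^36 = (14)(1 11 10 3 4 2 13)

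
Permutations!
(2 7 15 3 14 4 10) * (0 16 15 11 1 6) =[16, 6, 7, 14, 10, 5, 0, 11, 8, 9, 2, 1, 12, 13, 4, 3, 15] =(0 16 15 3 14 4 10 2 7 11 1 6)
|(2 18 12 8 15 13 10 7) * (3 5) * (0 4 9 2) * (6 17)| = 22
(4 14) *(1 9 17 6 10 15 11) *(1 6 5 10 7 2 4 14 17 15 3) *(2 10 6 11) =(1 9 15 2 4 17 5 6 7 10 3) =[0, 9, 4, 1, 17, 6, 7, 10, 8, 15, 3, 11, 12, 13, 14, 2, 16, 5]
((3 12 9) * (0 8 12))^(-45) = ((0 8 12 9 3))^(-45) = (12)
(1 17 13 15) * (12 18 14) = [0, 17, 2, 3, 4, 5, 6, 7, 8, 9, 10, 11, 18, 15, 12, 1, 16, 13, 14] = (1 17 13 15)(12 18 14)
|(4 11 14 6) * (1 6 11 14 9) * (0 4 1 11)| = 6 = |(0 4 14)(1 6)(9 11)|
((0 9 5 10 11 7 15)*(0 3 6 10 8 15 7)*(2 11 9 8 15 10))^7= ((0 8 10 9 5 15 3 6 2 11))^7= (0 6 5 8 2 15 10 11 3 9)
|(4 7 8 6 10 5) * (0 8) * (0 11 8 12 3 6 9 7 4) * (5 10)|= |(0 12 3 6 5)(7 11 8 9)|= 20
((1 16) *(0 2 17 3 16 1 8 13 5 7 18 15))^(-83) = (0 8 15 16 18 3 7 17 5 2 13)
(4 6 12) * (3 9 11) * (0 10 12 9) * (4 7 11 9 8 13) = [10, 1, 2, 0, 6, 5, 8, 11, 13, 9, 12, 3, 7, 4] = (0 10 12 7 11 3)(4 6 8 13)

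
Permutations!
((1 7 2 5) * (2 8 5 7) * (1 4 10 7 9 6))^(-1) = (1 6 9 2)(4 5 8 7 10)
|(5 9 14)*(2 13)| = |(2 13)(5 9 14)| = 6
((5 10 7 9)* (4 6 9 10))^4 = (10)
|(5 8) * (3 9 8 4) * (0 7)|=|(0 7)(3 9 8 5 4)|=10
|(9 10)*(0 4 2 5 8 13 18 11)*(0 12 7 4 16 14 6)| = 36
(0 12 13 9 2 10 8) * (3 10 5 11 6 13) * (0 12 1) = (0 1)(2 5 11 6 13 9)(3 10 8 12) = [1, 0, 5, 10, 4, 11, 13, 7, 12, 2, 8, 6, 3, 9]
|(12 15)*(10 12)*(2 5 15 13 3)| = 7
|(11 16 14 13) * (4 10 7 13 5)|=|(4 10 7 13 11 16 14 5)|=8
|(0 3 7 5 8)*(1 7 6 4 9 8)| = |(0 3 6 4 9 8)(1 7 5)| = 6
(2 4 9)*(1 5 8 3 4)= [0, 5, 1, 4, 9, 8, 6, 7, 3, 2]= (1 5 8 3 4 9 2)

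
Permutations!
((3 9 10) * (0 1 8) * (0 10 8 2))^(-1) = ((0 1 2)(3 9 8 10))^(-1) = (0 2 1)(3 10 8 9)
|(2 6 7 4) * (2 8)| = 5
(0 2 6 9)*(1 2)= (0 1 2 6 9)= [1, 2, 6, 3, 4, 5, 9, 7, 8, 0]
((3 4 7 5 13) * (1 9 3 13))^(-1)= ((13)(1 9 3 4 7 5))^(-1)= (13)(1 5 7 4 3 9)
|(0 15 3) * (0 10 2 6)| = |(0 15 3 10 2 6)| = 6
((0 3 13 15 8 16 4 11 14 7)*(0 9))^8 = ((0 3 13 15 8 16 4 11 14 7 9))^8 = (0 14 16 13 9 11 8 3 7 4 15)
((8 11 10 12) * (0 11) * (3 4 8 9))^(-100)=((0 11 10 12 9 3 4 8))^(-100)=(0 9)(3 11)(4 10)(8 12)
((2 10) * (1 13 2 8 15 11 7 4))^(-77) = ((1 13 2 10 8 15 11 7 4))^(-77) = (1 8 4 10 7 2 11 13 15)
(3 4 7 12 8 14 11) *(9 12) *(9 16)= (3 4 7 16 9 12 8 14 11)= [0, 1, 2, 4, 7, 5, 6, 16, 14, 12, 10, 3, 8, 13, 11, 15, 9]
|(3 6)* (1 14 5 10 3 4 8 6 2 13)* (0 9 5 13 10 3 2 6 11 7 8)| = |(0 9 5 3 6 4)(1 14 13)(2 10)(7 8 11)| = 6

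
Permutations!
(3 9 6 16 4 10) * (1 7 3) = [0, 7, 2, 9, 10, 5, 16, 3, 8, 6, 1, 11, 12, 13, 14, 15, 4] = (1 7 3 9 6 16 4 10)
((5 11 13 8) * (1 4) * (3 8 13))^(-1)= ((13)(1 4)(3 8 5 11))^(-1)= (13)(1 4)(3 11 5 8)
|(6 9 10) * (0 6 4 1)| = 6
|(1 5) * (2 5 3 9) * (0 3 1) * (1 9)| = 6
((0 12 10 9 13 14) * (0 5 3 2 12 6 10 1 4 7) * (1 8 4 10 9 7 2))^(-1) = (0 7 10 1 3 5 14 13 9 6)(2 4 8 12)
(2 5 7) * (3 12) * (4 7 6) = (2 5 6 4 7)(3 12) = [0, 1, 5, 12, 7, 6, 4, 2, 8, 9, 10, 11, 3]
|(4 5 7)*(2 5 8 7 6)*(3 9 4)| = |(2 5 6)(3 9 4 8 7)| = 15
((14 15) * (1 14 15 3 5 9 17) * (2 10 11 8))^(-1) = (1 17 9 5 3 14)(2 8 11 10)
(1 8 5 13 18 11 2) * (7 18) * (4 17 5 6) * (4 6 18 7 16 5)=(1 8 18 11 2)(4 17)(5 13 16)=[0, 8, 1, 3, 17, 13, 6, 7, 18, 9, 10, 2, 12, 16, 14, 15, 5, 4, 11]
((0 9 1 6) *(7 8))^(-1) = (0 6 1 9)(7 8) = ((0 9 1 6)(7 8))^(-1)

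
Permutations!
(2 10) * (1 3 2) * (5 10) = (1 3 2 5 10) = [0, 3, 5, 2, 4, 10, 6, 7, 8, 9, 1]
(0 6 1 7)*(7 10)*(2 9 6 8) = [8, 10, 9, 3, 4, 5, 1, 0, 2, 6, 7] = (0 8 2 9 6 1 10 7)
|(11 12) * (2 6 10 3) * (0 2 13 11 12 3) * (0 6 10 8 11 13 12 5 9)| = 10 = |(13)(0 2 10 6 8 11 3 12 5 9)|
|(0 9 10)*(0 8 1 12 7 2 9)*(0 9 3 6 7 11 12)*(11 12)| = 20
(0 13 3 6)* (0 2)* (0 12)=(0 13 3 6 2 12)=[13, 1, 12, 6, 4, 5, 2, 7, 8, 9, 10, 11, 0, 3]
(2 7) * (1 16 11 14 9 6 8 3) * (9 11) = (1 16 9 6 8 3)(2 7)(11 14) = [0, 16, 7, 1, 4, 5, 8, 2, 3, 6, 10, 14, 12, 13, 11, 15, 9]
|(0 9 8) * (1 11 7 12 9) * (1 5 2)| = 9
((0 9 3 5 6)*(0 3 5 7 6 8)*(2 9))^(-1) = (0 8 5 9 2)(3 6 7)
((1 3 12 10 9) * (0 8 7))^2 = (0 7 8)(1 12 9 3 10)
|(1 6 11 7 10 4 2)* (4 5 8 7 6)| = 12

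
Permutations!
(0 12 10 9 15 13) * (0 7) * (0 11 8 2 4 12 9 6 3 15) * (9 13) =(0 13 7 11 8 2 4 12 10 6 3 15 9) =[13, 1, 4, 15, 12, 5, 3, 11, 2, 0, 6, 8, 10, 7, 14, 9]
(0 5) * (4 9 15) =(0 5)(4 9 15) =[5, 1, 2, 3, 9, 0, 6, 7, 8, 15, 10, 11, 12, 13, 14, 4]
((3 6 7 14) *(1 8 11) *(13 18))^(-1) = ((1 8 11)(3 6 7 14)(13 18))^(-1) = (1 11 8)(3 14 7 6)(13 18)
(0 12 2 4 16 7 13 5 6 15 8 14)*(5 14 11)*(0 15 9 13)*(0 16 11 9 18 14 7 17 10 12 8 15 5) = (0 8 9 13 7 16 17 10 12 2 4 11)(5 6 18 14) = [8, 1, 4, 3, 11, 6, 18, 16, 9, 13, 12, 0, 2, 7, 5, 15, 17, 10, 14]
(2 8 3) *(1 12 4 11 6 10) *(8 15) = (1 12 4 11 6 10)(2 15 8 3) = [0, 12, 15, 2, 11, 5, 10, 7, 3, 9, 1, 6, 4, 13, 14, 8]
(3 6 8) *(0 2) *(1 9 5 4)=(0 2)(1 9 5 4)(3 6 8)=[2, 9, 0, 6, 1, 4, 8, 7, 3, 5]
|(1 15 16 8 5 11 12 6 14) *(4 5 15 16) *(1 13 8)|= 18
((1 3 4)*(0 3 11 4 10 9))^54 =(11)(0 10)(3 9) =((0 3 10 9)(1 11 4))^54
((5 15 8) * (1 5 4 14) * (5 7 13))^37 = (1 8 13 14 15 7 4 5)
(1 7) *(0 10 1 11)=(0 10 1 7 11)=[10, 7, 2, 3, 4, 5, 6, 11, 8, 9, 1, 0]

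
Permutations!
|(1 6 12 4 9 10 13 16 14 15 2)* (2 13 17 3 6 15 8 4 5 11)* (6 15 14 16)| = 15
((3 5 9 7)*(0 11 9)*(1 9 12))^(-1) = (0 5 3 7 9 1 12 11)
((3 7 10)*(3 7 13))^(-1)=((3 13)(7 10))^(-1)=(3 13)(7 10)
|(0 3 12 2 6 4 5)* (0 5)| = 6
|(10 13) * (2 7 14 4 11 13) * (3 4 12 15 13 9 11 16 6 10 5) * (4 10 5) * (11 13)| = 14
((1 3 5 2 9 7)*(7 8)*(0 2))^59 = (0 8 3 2 7 5 9 1)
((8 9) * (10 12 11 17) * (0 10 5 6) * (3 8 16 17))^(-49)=(0 9 10 16 12 17 11 5 3 6 8)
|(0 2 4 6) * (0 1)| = |(0 2 4 6 1)| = 5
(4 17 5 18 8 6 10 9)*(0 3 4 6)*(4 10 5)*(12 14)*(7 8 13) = [3, 1, 2, 10, 17, 18, 5, 8, 0, 6, 9, 11, 14, 7, 12, 15, 16, 4, 13] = (0 3 10 9 6 5 18 13 7 8)(4 17)(12 14)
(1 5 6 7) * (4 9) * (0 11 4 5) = (0 11 4 9 5 6 7 1) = [11, 0, 2, 3, 9, 6, 7, 1, 8, 5, 10, 4]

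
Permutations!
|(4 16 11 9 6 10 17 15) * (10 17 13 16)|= |(4 10 13 16 11 9 6 17 15)|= 9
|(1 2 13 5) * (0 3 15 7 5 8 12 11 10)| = 12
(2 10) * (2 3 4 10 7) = (2 7)(3 4 10) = [0, 1, 7, 4, 10, 5, 6, 2, 8, 9, 3]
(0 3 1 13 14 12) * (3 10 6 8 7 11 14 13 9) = (0 10 6 8 7 11 14 12)(1 9 3) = [10, 9, 2, 1, 4, 5, 8, 11, 7, 3, 6, 14, 0, 13, 12]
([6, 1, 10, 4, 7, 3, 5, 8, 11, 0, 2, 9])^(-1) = [9, 1, 10, 5, 3, 6, 0, 4, 7, 11, 2, 8]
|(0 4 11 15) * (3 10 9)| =|(0 4 11 15)(3 10 9)| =12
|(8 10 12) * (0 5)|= |(0 5)(8 10 12)|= 6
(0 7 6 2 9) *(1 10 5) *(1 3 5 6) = [7, 10, 9, 5, 4, 3, 2, 1, 8, 0, 6] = (0 7 1 10 6 2 9)(3 5)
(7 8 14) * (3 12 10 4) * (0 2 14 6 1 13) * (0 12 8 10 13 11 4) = (0 2 14 7 10)(1 11 4 3 8 6)(12 13) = [2, 11, 14, 8, 3, 5, 1, 10, 6, 9, 0, 4, 13, 12, 7]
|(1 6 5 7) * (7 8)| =5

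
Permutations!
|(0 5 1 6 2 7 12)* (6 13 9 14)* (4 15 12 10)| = |(0 5 1 13 9 14 6 2 7 10 4 15 12)| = 13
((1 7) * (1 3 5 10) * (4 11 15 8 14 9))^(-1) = (1 10 5 3 7)(4 9 14 8 15 11)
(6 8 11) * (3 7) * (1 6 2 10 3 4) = (1 6 8 11 2 10 3 7 4) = [0, 6, 10, 7, 1, 5, 8, 4, 11, 9, 3, 2]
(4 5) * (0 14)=(0 14)(4 5)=[14, 1, 2, 3, 5, 4, 6, 7, 8, 9, 10, 11, 12, 13, 0]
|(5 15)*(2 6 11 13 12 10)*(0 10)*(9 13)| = 8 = |(0 10 2 6 11 9 13 12)(5 15)|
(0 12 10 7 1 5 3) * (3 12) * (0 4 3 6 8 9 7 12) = [6, 5, 2, 4, 3, 0, 8, 1, 9, 7, 12, 11, 10] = (0 6 8 9 7 1 5)(3 4)(10 12)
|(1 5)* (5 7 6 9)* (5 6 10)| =|(1 7 10 5)(6 9)| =4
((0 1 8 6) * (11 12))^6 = ((0 1 8 6)(11 12))^6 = (12)(0 8)(1 6)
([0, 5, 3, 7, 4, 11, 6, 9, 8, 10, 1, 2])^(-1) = (1 10 9 7 3 2 11 5)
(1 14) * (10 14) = [0, 10, 2, 3, 4, 5, 6, 7, 8, 9, 14, 11, 12, 13, 1] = (1 10 14)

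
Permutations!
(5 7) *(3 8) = [0, 1, 2, 8, 4, 7, 6, 5, 3] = (3 8)(5 7)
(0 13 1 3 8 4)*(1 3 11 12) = [13, 11, 2, 8, 0, 5, 6, 7, 4, 9, 10, 12, 1, 3] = (0 13 3 8 4)(1 11 12)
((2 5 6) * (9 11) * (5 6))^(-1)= ((2 6)(9 11))^(-1)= (2 6)(9 11)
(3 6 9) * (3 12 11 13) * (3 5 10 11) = (3 6 9 12)(5 10 11 13) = [0, 1, 2, 6, 4, 10, 9, 7, 8, 12, 11, 13, 3, 5]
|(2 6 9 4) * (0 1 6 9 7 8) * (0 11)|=|(0 1 6 7 8 11)(2 9 4)|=6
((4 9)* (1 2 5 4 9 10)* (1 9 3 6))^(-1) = ((1 2 5 4 10 9 3 6))^(-1) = (1 6 3 9 10 4 5 2)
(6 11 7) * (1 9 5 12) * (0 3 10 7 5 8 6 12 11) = (0 3 10 7 12 1 9 8 6)(5 11) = [3, 9, 2, 10, 4, 11, 0, 12, 6, 8, 7, 5, 1]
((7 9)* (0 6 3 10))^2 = ((0 6 3 10)(7 9))^2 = (0 3)(6 10)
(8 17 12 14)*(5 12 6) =[0, 1, 2, 3, 4, 12, 5, 7, 17, 9, 10, 11, 14, 13, 8, 15, 16, 6] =(5 12 14 8 17 6)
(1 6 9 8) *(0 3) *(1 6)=[3, 1, 2, 0, 4, 5, 9, 7, 6, 8]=(0 3)(6 9 8)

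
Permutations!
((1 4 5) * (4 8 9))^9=(1 5 4 9 8)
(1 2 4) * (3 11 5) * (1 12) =(1 2 4 12)(3 11 5) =[0, 2, 4, 11, 12, 3, 6, 7, 8, 9, 10, 5, 1]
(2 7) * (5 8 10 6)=(2 7)(5 8 10 6)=[0, 1, 7, 3, 4, 8, 5, 2, 10, 9, 6]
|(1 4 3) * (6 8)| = 6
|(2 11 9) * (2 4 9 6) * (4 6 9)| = 4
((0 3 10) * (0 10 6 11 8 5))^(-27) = (0 11)(3 8)(5 6)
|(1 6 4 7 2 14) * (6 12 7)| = |(1 12 7 2 14)(4 6)| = 10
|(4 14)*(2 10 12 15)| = |(2 10 12 15)(4 14)| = 4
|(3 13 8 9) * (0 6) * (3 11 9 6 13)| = 4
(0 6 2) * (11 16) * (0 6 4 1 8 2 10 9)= (0 4 1 8 2 6 10 9)(11 16)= [4, 8, 6, 3, 1, 5, 10, 7, 2, 0, 9, 16, 12, 13, 14, 15, 11]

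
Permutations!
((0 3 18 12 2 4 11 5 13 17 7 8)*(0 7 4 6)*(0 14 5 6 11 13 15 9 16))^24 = (18)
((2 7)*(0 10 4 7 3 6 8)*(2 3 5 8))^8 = ((0 10 4 7 3 6 2 5 8))^8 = (0 8 5 2 6 3 7 4 10)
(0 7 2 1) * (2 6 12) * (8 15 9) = (0 7 6 12 2 1)(8 15 9) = [7, 0, 1, 3, 4, 5, 12, 6, 15, 8, 10, 11, 2, 13, 14, 9]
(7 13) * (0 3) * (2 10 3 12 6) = [12, 1, 10, 0, 4, 5, 2, 13, 8, 9, 3, 11, 6, 7] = (0 12 6 2 10 3)(7 13)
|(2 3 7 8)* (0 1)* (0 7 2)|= |(0 1 7 8)(2 3)|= 4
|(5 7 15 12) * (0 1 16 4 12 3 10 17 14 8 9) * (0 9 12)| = 36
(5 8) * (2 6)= (2 6)(5 8)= [0, 1, 6, 3, 4, 8, 2, 7, 5]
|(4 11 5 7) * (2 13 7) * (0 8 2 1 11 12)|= |(0 8 2 13 7 4 12)(1 11 5)|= 21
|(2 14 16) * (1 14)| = |(1 14 16 2)| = 4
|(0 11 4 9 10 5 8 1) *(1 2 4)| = |(0 11 1)(2 4 9 10 5 8)| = 6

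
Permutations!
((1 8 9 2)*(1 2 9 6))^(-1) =(9)(1 6 8)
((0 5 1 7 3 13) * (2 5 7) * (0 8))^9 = (0 8 13 3 7)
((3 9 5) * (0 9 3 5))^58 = ((0 9))^58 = (9)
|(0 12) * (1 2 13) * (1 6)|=|(0 12)(1 2 13 6)|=4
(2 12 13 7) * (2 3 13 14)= [0, 1, 12, 13, 4, 5, 6, 3, 8, 9, 10, 11, 14, 7, 2]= (2 12 14)(3 13 7)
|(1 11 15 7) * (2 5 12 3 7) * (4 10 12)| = 10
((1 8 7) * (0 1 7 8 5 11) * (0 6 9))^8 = (0 5 6)(1 11 9)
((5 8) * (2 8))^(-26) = ((2 8 5))^(-26) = (2 8 5)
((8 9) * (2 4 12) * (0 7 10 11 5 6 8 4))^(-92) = ((0 7 10 11 5 6 8 9 4 12 2))^(-92) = (0 9 11 2 8 10 12 6 7 4 5)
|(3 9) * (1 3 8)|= 4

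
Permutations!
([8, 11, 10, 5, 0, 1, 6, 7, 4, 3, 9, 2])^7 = [8, 1, 2, 3, 0, 5, 6, 7, 4, 9, 10, 11]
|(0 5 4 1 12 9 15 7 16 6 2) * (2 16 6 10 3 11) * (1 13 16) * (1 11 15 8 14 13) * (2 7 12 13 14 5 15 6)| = 16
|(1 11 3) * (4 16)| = 6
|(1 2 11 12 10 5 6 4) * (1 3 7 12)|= 21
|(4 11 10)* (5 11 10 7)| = 6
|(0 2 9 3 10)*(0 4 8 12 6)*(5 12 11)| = |(0 2 9 3 10 4 8 11 5 12 6)| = 11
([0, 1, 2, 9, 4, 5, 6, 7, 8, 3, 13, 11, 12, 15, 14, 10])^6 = (15)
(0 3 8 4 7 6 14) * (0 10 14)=[3, 1, 2, 8, 7, 5, 0, 6, 4, 9, 14, 11, 12, 13, 10]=(0 3 8 4 7 6)(10 14)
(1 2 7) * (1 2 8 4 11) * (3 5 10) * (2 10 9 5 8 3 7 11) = [0, 3, 11, 8, 2, 9, 6, 10, 4, 5, 7, 1] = (1 3 8 4 2 11)(5 9)(7 10)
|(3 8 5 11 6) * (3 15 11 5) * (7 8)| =|(3 7 8)(6 15 11)| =3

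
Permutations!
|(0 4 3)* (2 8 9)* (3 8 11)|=|(0 4 8 9 2 11 3)|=7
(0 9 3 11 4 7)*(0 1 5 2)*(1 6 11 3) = [9, 5, 0, 3, 7, 2, 11, 6, 8, 1, 10, 4] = (0 9 1 5 2)(4 7 6 11)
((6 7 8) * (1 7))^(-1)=(1 6 8 7)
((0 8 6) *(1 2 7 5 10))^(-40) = ((0 8 6)(1 2 7 5 10))^(-40) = (10)(0 6 8)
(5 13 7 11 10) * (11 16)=(5 13 7 16 11 10)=[0, 1, 2, 3, 4, 13, 6, 16, 8, 9, 5, 10, 12, 7, 14, 15, 11]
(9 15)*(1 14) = (1 14)(9 15) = [0, 14, 2, 3, 4, 5, 6, 7, 8, 15, 10, 11, 12, 13, 1, 9]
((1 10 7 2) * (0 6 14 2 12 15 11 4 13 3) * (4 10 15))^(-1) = ((0 6 14 2 1 15 11 10 7 12 4 13 3))^(-1) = (0 3 13 4 12 7 10 11 15 1 2 14 6)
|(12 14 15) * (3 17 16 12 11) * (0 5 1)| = |(0 5 1)(3 17 16 12 14 15 11)| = 21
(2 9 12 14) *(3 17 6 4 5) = (2 9 12 14)(3 17 6 4 5) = [0, 1, 9, 17, 5, 3, 4, 7, 8, 12, 10, 11, 14, 13, 2, 15, 16, 6]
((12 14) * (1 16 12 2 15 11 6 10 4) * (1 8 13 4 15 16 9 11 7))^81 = (1 10 9 15 11 7 6)(2 16 12 14)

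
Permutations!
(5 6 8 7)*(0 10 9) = (0 10 9)(5 6 8 7) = [10, 1, 2, 3, 4, 6, 8, 5, 7, 0, 9]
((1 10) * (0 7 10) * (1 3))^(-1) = ((0 7 10 3 1))^(-1) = (0 1 3 10 7)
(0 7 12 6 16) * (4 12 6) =(0 7 6 16)(4 12) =[7, 1, 2, 3, 12, 5, 16, 6, 8, 9, 10, 11, 4, 13, 14, 15, 0]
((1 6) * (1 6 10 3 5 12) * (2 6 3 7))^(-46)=((1 10 7 2 6 3 5 12))^(-46)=(1 7 6 5)(2 3 12 10)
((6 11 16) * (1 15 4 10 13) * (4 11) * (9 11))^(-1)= ((1 15 9 11 16 6 4 10 13))^(-1)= (1 13 10 4 6 16 11 9 15)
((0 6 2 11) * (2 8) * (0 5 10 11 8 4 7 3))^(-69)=(11)(0 6 4 7 3)(2 8)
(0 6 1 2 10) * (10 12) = (0 6 1 2 12 10) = [6, 2, 12, 3, 4, 5, 1, 7, 8, 9, 0, 11, 10]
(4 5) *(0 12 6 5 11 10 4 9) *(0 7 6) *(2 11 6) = (0 12)(2 11 10 4 6 5 9 7) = [12, 1, 11, 3, 6, 9, 5, 2, 8, 7, 4, 10, 0]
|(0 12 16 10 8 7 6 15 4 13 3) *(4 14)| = 12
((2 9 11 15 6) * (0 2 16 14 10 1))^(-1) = (0 1 10 14 16 6 15 11 9 2)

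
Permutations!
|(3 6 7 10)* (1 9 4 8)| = 4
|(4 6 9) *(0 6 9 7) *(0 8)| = |(0 6 7 8)(4 9)| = 4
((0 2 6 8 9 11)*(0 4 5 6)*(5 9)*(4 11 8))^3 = (11)(0 2)(4 5 9 6 8)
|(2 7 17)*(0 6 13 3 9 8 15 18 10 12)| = 30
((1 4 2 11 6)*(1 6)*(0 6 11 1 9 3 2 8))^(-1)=((0 6 11 9 3 2 1 4 8))^(-1)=(0 8 4 1 2 3 9 11 6)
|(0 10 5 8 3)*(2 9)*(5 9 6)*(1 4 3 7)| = |(0 10 9 2 6 5 8 7 1 4 3)| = 11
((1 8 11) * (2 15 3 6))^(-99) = (2 15 3 6)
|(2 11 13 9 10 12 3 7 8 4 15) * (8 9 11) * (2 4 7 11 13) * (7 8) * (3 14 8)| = 18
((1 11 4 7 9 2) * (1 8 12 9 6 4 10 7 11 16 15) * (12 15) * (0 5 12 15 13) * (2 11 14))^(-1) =(0 13 8 2 14 4 6 7 10 11 9 12 5)(1 15 16)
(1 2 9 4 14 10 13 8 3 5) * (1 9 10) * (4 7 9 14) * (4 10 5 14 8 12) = (1 2 5 8 3 14)(4 10 13 12)(7 9) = [0, 2, 5, 14, 10, 8, 6, 9, 3, 7, 13, 11, 4, 12, 1]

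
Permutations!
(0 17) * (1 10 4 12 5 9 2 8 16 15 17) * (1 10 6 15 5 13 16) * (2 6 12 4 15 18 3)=(0 10 15 17)(1 12 13 16 5 9 6 18 3 2 8)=[10, 12, 8, 2, 4, 9, 18, 7, 1, 6, 15, 11, 13, 16, 14, 17, 5, 0, 3]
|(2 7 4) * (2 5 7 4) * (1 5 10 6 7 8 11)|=20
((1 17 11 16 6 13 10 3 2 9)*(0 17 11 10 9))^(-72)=(0 3 17 2 10)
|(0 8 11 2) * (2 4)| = 5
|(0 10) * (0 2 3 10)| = 3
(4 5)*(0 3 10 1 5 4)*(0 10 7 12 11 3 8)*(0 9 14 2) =(0 8 9 14 2)(1 5 10)(3 7 12 11) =[8, 5, 0, 7, 4, 10, 6, 12, 9, 14, 1, 3, 11, 13, 2]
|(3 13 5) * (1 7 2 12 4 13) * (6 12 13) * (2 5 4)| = |(1 7 5 3)(2 13 4 6 12)| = 20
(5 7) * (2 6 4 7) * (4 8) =(2 6 8 4 7 5) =[0, 1, 6, 3, 7, 2, 8, 5, 4]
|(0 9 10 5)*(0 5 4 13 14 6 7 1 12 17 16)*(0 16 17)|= |(17)(0 9 10 4 13 14 6 7 1 12)|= 10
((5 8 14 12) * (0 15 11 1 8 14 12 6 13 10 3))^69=((0 15 11 1 8 12 5 14 6 13 10 3))^69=(0 13 5 1)(3 6 12 11)(8 15 10 14)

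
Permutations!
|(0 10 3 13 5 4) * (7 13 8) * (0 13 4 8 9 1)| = |(0 10 3 9 1)(4 13 5 8 7)| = 5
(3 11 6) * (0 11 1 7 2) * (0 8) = (0 11 6 3 1 7 2 8) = [11, 7, 8, 1, 4, 5, 3, 2, 0, 9, 10, 6]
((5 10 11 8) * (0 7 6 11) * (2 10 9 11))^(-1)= (0 10 2 6 7)(5 8 11 9)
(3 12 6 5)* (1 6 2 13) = (1 6 5 3 12 2 13) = [0, 6, 13, 12, 4, 3, 5, 7, 8, 9, 10, 11, 2, 1]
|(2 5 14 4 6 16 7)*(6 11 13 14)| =20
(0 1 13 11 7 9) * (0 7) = [1, 13, 2, 3, 4, 5, 6, 9, 8, 7, 10, 0, 12, 11] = (0 1 13 11)(7 9)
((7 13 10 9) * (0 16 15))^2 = ((0 16 15)(7 13 10 9))^2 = (0 15 16)(7 10)(9 13)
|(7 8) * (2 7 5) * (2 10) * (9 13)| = 10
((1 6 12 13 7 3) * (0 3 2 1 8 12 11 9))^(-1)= ((0 3 8 12 13 7 2 1 6 11 9))^(-1)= (0 9 11 6 1 2 7 13 12 8 3)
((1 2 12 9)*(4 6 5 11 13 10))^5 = (1 2 12 9)(4 10 13 11 5 6)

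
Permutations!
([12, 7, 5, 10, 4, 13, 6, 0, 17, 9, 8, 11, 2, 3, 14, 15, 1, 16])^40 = (0 13 17)(1 2 10)(3 16 12)(5 8 7)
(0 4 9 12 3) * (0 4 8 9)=[8, 1, 2, 4, 0, 5, 6, 7, 9, 12, 10, 11, 3]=(0 8 9 12 3 4)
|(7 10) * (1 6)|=|(1 6)(7 10)|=2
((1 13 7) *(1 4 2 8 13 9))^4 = ((1 9)(2 8 13 7 4))^4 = (2 4 7 13 8)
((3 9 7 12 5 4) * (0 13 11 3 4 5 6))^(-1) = ((0 13 11 3 9 7 12 6))^(-1) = (0 6 12 7 9 3 11 13)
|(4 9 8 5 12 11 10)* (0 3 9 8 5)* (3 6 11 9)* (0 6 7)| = 30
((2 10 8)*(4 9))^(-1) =(2 8 10)(4 9)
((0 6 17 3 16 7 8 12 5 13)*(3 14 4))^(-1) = ((0 6 17 14 4 3 16 7 8 12 5 13))^(-1) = (0 13 5 12 8 7 16 3 4 14 17 6)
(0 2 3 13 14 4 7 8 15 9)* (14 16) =(0 2 3 13 16 14 4 7 8 15 9) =[2, 1, 3, 13, 7, 5, 6, 8, 15, 0, 10, 11, 12, 16, 4, 9, 14]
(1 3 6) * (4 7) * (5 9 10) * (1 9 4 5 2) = (1 3 6 9 10 2)(4 7 5) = [0, 3, 1, 6, 7, 4, 9, 5, 8, 10, 2]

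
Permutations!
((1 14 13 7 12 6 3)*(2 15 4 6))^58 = ((1 14 13 7 12 2 15 4 6 3))^58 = (1 6 15 12 13)(2 7 14 3 4)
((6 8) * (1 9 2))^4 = (1 9 2)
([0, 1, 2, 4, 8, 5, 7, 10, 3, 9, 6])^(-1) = [0, 1, 2, 8, 3, 5, 10, 6, 4, 9, 7]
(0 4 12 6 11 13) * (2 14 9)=(0 4 12 6 11 13)(2 14 9)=[4, 1, 14, 3, 12, 5, 11, 7, 8, 2, 10, 13, 6, 0, 9]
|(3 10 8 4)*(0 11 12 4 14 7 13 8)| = |(0 11 12 4 3 10)(7 13 8 14)| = 12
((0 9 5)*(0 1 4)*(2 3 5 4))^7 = (0 9 4)(1 5 3 2)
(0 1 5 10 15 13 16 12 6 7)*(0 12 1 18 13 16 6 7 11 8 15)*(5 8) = (0 18 13 6 11 5 10)(1 8 15 16)(7 12) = [18, 8, 2, 3, 4, 10, 11, 12, 15, 9, 0, 5, 7, 6, 14, 16, 1, 17, 13]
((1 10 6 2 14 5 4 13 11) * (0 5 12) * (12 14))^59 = ((14)(0 5 4 13 11 1 10 6 2 12))^59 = (14)(0 12 2 6 10 1 11 13 4 5)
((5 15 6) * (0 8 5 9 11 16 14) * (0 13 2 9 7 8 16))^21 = (16)(5 15 6 7 8)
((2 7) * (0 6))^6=(7)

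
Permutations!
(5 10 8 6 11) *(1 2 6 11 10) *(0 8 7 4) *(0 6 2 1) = [8, 1, 2, 3, 6, 0, 10, 4, 11, 9, 7, 5] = (0 8 11 5)(4 6 10 7)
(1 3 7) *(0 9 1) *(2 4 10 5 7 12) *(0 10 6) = (0 9 1 3 12 2 4 6)(5 7 10) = [9, 3, 4, 12, 6, 7, 0, 10, 8, 1, 5, 11, 2]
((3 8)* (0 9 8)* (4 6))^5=(0 9 8 3)(4 6)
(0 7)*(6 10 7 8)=[8, 1, 2, 3, 4, 5, 10, 0, 6, 9, 7]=(0 8 6 10 7)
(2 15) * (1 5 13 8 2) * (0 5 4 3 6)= (0 5 13 8 2 15 1 4 3 6)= [5, 4, 15, 6, 3, 13, 0, 7, 2, 9, 10, 11, 12, 8, 14, 1]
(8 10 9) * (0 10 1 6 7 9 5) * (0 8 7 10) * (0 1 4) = (0 1 6 10 5 8 4)(7 9) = [1, 6, 2, 3, 0, 8, 10, 9, 4, 7, 5]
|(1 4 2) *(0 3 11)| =|(0 3 11)(1 4 2)| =3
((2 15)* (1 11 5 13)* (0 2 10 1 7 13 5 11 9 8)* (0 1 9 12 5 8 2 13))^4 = (15)(0 13 7)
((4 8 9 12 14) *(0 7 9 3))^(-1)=((0 7 9 12 14 4 8 3))^(-1)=(0 3 8 4 14 12 9 7)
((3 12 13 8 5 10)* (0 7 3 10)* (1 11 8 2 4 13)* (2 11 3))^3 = ((0 7 2 4 13 11 8 5)(1 3 12))^3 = (0 4 8 7 13 5 2 11)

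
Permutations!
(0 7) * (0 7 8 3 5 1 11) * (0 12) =(0 8 3 5 1 11 12) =[8, 11, 2, 5, 4, 1, 6, 7, 3, 9, 10, 12, 0]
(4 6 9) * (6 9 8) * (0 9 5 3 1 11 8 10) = (0 9 4 5 3 1 11 8 6 10) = [9, 11, 2, 1, 5, 3, 10, 7, 6, 4, 0, 8]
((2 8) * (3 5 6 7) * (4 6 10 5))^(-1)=(2 8)(3 7 6 4)(5 10)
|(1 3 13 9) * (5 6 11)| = 12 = |(1 3 13 9)(5 6 11)|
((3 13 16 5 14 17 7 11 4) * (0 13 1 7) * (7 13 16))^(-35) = (17)(1 13 7 11 4 3) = ((0 16 5 14 17)(1 13 7 11 4 3))^(-35)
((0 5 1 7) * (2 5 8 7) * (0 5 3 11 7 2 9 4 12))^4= ((0 8 2 3 11 7 5 1 9 4 12))^4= (0 11 9 8 7 4 2 5 12 3 1)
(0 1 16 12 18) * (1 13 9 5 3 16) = [13, 1, 2, 16, 4, 3, 6, 7, 8, 5, 10, 11, 18, 9, 14, 15, 12, 17, 0] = (0 13 9 5 3 16 12 18)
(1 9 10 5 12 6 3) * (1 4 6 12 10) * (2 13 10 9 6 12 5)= (1 6 3 4 12 5 9)(2 13 10)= [0, 6, 13, 4, 12, 9, 3, 7, 8, 1, 2, 11, 5, 10]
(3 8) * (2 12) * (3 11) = (2 12)(3 8 11) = [0, 1, 12, 8, 4, 5, 6, 7, 11, 9, 10, 3, 2]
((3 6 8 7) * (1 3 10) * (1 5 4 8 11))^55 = ((1 3 6 11)(4 8 7 10 5))^55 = (1 11 6 3)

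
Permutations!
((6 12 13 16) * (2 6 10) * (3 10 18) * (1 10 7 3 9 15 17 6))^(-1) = (1 2 10)(3 7)(6 17 15 9 18 16 13 12)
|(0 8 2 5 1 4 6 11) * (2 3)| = 9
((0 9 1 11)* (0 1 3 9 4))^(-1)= ((0 4)(1 11)(3 9))^(-1)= (0 4)(1 11)(3 9)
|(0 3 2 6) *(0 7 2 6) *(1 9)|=|(0 3 6 7 2)(1 9)|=10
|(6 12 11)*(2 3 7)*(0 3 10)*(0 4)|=6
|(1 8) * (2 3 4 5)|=|(1 8)(2 3 4 5)|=4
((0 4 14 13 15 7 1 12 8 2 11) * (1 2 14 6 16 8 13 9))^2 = ((0 4 6 16 8 14 9 1 12 13 15 7 2 11))^2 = (0 6 8 9 12 15 2)(1 13 7 11 4 16 14)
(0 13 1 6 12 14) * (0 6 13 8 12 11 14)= (0 8 12)(1 13)(6 11 14)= [8, 13, 2, 3, 4, 5, 11, 7, 12, 9, 10, 14, 0, 1, 6]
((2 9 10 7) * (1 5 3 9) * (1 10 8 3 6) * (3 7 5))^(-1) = (1 6 5 10 2 7 8 9 3)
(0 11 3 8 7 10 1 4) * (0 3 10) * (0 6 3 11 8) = (0 8 7 6 3)(1 4 11 10) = [8, 4, 2, 0, 11, 5, 3, 6, 7, 9, 1, 10]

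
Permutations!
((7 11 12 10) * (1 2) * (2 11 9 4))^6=((1 11 12 10 7 9 4 2))^6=(1 4 7 12)(2 9 10 11)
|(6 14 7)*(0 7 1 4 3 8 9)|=|(0 7 6 14 1 4 3 8 9)|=9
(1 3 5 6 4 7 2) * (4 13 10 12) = [0, 3, 1, 5, 7, 6, 13, 2, 8, 9, 12, 11, 4, 10] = (1 3 5 6 13 10 12 4 7 2)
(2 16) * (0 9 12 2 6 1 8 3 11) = [9, 8, 16, 11, 4, 5, 1, 7, 3, 12, 10, 0, 2, 13, 14, 15, 6] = (0 9 12 2 16 6 1 8 3 11)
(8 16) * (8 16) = (16) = [0, 1, 2, 3, 4, 5, 6, 7, 8, 9, 10, 11, 12, 13, 14, 15, 16]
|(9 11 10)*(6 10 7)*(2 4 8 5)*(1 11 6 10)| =|(1 11 7 10 9 6)(2 4 8 5)| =12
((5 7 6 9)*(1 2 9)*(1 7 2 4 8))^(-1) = (1 8 4)(2 5 9)(6 7)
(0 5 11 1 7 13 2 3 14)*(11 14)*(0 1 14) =(0 5)(1 7 13 2 3 11 14) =[5, 7, 3, 11, 4, 0, 6, 13, 8, 9, 10, 14, 12, 2, 1]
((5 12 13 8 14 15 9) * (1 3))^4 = ((1 3)(5 12 13 8 14 15 9))^4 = (5 14 12 15 13 9 8)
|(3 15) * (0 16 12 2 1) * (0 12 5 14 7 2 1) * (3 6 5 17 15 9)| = 18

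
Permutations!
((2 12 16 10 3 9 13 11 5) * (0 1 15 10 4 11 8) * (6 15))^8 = (0 8 13 9 3 10 15 6 1)(2 16 11)(4 5 12)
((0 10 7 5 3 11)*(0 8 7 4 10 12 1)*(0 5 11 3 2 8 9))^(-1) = ((0 12 1 5 2 8 7 11 9)(4 10))^(-1) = (0 9 11 7 8 2 5 1 12)(4 10)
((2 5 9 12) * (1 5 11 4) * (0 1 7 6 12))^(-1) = (0 9 5 1)(2 12 6 7 4 11) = ((0 1 5 9)(2 11 4 7 6 12))^(-1)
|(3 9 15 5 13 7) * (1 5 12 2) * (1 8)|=10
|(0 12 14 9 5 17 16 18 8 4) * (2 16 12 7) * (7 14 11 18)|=30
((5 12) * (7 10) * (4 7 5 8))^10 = (4 12 10)(5 7 8)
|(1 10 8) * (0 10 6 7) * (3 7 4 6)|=6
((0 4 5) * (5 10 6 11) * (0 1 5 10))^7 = ((0 4)(1 5)(6 11 10))^7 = (0 4)(1 5)(6 11 10)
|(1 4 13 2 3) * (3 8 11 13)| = |(1 4 3)(2 8 11 13)| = 12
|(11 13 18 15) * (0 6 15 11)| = 3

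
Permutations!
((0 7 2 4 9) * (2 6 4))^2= (0 6 9 7 4)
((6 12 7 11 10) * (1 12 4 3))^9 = ((1 12 7 11 10 6 4 3))^9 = (1 12 7 11 10 6 4 3)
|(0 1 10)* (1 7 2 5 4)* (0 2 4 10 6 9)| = 6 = |(0 7 4 1 6 9)(2 5 10)|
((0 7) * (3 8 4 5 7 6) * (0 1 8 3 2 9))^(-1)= ((0 6 2 9)(1 8 4 5 7))^(-1)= (0 9 2 6)(1 7 5 4 8)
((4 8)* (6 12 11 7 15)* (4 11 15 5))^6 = (15)(4 8 11 7 5)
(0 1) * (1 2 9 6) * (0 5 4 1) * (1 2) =(0 1 5 4 2 9 6) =[1, 5, 9, 3, 2, 4, 0, 7, 8, 6]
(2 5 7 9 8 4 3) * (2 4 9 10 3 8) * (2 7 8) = [0, 1, 5, 4, 2, 8, 6, 10, 9, 7, 3] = (2 5 8 9 7 10 3 4)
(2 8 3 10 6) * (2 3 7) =(2 8 7)(3 10 6) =[0, 1, 8, 10, 4, 5, 3, 2, 7, 9, 6]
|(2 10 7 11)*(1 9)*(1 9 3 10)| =6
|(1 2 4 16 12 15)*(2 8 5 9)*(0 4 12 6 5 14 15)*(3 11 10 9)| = 44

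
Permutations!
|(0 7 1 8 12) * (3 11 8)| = 7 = |(0 7 1 3 11 8 12)|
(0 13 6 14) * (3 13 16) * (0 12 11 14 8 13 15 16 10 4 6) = (0 10 4 6 8 13)(3 15 16)(11 14 12) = [10, 1, 2, 15, 6, 5, 8, 7, 13, 9, 4, 14, 11, 0, 12, 16, 3]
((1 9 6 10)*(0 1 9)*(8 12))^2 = (12)(6 9 10) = ((0 1)(6 10 9)(8 12))^2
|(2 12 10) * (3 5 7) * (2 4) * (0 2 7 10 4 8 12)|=|(0 2)(3 5 10 8 12 4 7)|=14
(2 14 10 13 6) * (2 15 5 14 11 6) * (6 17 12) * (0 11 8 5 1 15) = (0 11 17 12 6)(1 15)(2 8 5 14 10 13) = [11, 15, 8, 3, 4, 14, 0, 7, 5, 9, 13, 17, 6, 2, 10, 1, 16, 12]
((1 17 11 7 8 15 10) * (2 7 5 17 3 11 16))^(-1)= (1 10 15 8 7 2 16 17 5 11 3)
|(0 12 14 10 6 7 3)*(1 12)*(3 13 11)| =10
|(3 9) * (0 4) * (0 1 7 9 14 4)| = |(1 7 9 3 14 4)| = 6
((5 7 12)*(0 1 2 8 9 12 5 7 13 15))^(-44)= (0 7 2 13 9)(1 5 8 15 12)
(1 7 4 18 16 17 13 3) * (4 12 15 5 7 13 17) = (1 13 3)(4 18 16)(5 7 12 15) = [0, 13, 2, 1, 18, 7, 6, 12, 8, 9, 10, 11, 15, 3, 14, 5, 4, 17, 16]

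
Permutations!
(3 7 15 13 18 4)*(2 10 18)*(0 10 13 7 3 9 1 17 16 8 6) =(0 10 18 4 9 1 17 16 8 6)(2 13)(7 15) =[10, 17, 13, 3, 9, 5, 0, 15, 6, 1, 18, 11, 12, 2, 14, 7, 8, 16, 4]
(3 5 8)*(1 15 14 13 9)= (1 15 14 13 9)(3 5 8)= [0, 15, 2, 5, 4, 8, 6, 7, 3, 1, 10, 11, 12, 9, 13, 14]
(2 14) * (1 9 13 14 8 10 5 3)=(1 9 13 14 2 8 10 5 3)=[0, 9, 8, 1, 4, 3, 6, 7, 10, 13, 5, 11, 12, 14, 2]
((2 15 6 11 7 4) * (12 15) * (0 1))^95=(0 1)(2 11 12 7 15 4 6)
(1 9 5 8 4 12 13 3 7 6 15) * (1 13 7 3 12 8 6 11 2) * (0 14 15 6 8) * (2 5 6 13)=(0 14 15 2 1 9 6 13 12 7 11 5 8 4)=[14, 9, 1, 3, 0, 8, 13, 11, 4, 6, 10, 5, 7, 12, 15, 2]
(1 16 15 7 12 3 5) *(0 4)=[4, 16, 2, 5, 0, 1, 6, 12, 8, 9, 10, 11, 3, 13, 14, 7, 15]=(0 4)(1 16 15 7 12 3 5)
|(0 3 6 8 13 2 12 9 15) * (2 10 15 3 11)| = 11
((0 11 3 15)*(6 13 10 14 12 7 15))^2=(0 3 13 14 7)(6 10 12 15 11)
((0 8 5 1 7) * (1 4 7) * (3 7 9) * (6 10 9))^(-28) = (0 7 3 9 10 6 4 5 8)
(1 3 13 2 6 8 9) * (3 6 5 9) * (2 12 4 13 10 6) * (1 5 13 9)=(1 2 13 12 4 9 5)(3 10 6 8)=[0, 2, 13, 10, 9, 1, 8, 7, 3, 5, 6, 11, 4, 12]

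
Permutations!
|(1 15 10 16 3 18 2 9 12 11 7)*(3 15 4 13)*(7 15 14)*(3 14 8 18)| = 45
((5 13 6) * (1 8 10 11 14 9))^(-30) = ((1 8 10 11 14 9)(5 13 6))^(-30) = (14)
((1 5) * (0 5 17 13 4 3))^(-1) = ((0 5 1 17 13 4 3))^(-1) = (0 3 4 13 17 1 5)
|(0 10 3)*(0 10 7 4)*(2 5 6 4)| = 6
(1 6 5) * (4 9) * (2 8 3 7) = (1 6 5)(2 8 3 7)(4 9) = [0, 6, 8, 7, 9, 1, 5, 2, 3, 4]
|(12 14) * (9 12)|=3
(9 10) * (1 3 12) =[0, 3, 2, 12, 4, 5, 6, 7, 8, 10, 9, 11, 1] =(1 3 12)(9 10)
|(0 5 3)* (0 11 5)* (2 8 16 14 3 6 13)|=|(2 8 16 14 3 11 5 6 13)|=9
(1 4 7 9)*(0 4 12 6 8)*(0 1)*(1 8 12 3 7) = (0 4 1 3 7 9)(6 12) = [4, 3, 2, 7, 1, 5, 12, 9, 8, 0, 10, 11, 6]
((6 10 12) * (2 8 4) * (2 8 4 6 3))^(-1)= ((2 4 8 6 10 12 3))^(-1)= (2 3 12 10 6 8 4)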